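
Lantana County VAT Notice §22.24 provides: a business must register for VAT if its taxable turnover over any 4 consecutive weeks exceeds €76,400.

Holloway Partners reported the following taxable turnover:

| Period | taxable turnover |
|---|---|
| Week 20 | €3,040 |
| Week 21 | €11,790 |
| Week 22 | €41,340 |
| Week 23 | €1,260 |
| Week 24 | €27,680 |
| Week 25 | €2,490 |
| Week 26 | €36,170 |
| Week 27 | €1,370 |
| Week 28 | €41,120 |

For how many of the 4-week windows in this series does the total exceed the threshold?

Week 20–Week 23: €3,040 + €11,790 + €41,340 + €1,260 = €57,430 (under)
Week 21–Week 24: €11,790 + €41,340 + €1,260 + €27,680 = €82,070 (over)
Week 22–Week 25: €41,340 + €1,260 + €27,680 + €2,490 = €72,770 (under)
Week 23–Week 26: €1,260 + €27,680 + €2,490 + €36,170 = €67,600 (under)
Week 24–Week 27: €27,680 + €2,490 + €36,170 + €1,370 = €67,710 (under)
Week 25–Week 28: €2,490 + €36,170 + €1,370 + €41,120 = €81,150 (over)
2 windows exceed the threshold.

2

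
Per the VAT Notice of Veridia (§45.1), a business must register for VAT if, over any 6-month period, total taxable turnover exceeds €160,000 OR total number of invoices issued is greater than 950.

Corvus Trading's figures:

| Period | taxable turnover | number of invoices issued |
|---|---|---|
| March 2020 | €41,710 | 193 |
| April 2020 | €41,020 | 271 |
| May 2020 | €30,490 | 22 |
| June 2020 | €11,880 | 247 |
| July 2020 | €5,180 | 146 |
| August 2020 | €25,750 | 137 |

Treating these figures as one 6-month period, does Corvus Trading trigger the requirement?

Yes

Total taxable turnover: €41,710 + €41,020 + €30,490 + €11,880 + €5,180 + €25,750 = €156,030 (≤ €160,000).
Total number of invoices issued: 193 + 271 + 22 + 247 + 146 + 137 = 1,016 (> 950).
The test is 'or': at least one threshold is exceeded.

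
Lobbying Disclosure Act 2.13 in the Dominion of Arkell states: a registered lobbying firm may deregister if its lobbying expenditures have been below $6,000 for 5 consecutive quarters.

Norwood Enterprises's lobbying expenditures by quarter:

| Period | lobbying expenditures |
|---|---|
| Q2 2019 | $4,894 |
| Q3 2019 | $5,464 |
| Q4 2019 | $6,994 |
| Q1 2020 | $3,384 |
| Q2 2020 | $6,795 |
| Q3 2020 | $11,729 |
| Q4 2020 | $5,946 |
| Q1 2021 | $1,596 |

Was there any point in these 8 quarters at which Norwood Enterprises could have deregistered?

Quarters below $6,000: Q2 2019, Q3 2019, Q1 2020, Q4 2020, Q1 2021.
Longest run of consecutive quarters below the threshold: 2.
2 < 5, so Norwood Enterprises never became eligible.

No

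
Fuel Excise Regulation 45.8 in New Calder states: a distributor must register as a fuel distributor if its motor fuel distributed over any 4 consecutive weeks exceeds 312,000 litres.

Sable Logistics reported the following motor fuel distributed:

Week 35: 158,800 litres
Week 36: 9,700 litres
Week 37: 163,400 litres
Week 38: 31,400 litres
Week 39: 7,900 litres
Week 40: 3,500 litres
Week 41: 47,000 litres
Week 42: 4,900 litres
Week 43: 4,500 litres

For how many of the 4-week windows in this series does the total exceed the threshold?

1

Week 35–Week 38: 158,800 litres + 9,700 litres + 163,400 litres + 31,400 litres = 363,300 litres (over)
Week 36–Week 39: 9,700 litres + 163,400 litres + 31,400 litres + 7,900 litres = 212,400 litres (under)
Week 37–Week 40: 163,400 litres + 31,400 litres + 7,900 litres + 3,500 litres = 206,200 litres (under)
Week 38–Week 41: 31,400 litres + 7,900 litres + 3,500 litres + 47,000 litres = 89,800 litres (under)
Week 39–Week 42: 7,900 litres + 3,500 litres + 47,000 litres + 4,900 litres = 63,300 litres (under)
Week 40–Week 43: 3,500 litres + 47,000 litres + 4,900 litres + 4,500 litres = 59,900 litres (under)
1 window exceeds the threshold.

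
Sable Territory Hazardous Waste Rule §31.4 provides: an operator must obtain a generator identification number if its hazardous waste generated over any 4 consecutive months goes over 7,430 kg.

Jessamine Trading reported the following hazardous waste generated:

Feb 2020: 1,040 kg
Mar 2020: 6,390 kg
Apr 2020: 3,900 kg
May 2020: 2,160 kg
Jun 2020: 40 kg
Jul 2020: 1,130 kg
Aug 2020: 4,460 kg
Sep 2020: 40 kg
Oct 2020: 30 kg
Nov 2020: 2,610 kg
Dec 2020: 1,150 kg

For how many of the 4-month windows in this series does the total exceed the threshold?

Feb 2020–May 2020: 1,040 kg + 6,390 kg + 3,900 kg + 2,160 kg = 13,490 kg (over)
Mar 2020–Jun 2020: 6,390 kg + 3,900 kg + 2,160 kg + 40 kg = 12,490 kg (over)
Apr 2020–Jul 2020: 3,900 kg + 2,160 kg + 40 kg + 1,130 kg = 7,230 kg (under)
May 2020–Aug 2020: 2,160 kg + 40 kg + 1,130 kg + 4,460 kg = 7,790 kg (over)
Jun 2020–Sep 2020: 40 kg + 1,130 kg + 4,460 kg + 40 kg = 5,670 kg (under)
Jul 2020–Oct 2020: 1,130 kg + 4,460 kg + 40 kg + 30 kg = 5,660 kg (under)
Aug 2020–Nov 2020: 4,460 kg + 40 kg + 30 kg + 2,610 kg = 7,140 kg (under)
Sep 2020–Dec 2020: 40 kg + 30 kg + 2,610 kg + 1,150 kg = 3,830 kg (under)
3 windows exceed the threshold.

3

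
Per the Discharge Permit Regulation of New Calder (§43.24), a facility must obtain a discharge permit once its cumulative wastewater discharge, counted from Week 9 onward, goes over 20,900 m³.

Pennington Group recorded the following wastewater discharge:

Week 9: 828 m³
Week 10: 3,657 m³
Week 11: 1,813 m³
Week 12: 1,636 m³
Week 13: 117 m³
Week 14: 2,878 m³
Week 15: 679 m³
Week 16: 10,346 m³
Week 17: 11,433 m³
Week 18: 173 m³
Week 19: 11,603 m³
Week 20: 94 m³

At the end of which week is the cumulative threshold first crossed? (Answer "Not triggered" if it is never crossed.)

Week 16

Through Week 9: 828 m³
Through Week 10: 4,485 m³
Through Week 11: 6,298 m³
Through Week 12: 7,934 m³
Through Week 13: 8,051 m³
Through Week 14: 10,929 m³
Through Week 15: 11,608 m³
Through Week 16: 21,954 m³ ← exceeds threshold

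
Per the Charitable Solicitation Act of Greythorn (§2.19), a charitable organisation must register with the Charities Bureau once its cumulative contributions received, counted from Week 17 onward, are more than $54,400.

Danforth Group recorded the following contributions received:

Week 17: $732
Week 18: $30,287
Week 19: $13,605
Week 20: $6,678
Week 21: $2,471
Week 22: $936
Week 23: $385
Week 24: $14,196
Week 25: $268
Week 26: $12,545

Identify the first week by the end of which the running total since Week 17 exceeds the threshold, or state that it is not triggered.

Through Week 17: $732
Through Week 18: $31,019
Through Week 19: $44,624
Through Week 20: $51,302
Through Week 21: $53,773
Through Week 22: $54,709 ← exceeds threshold

Week 22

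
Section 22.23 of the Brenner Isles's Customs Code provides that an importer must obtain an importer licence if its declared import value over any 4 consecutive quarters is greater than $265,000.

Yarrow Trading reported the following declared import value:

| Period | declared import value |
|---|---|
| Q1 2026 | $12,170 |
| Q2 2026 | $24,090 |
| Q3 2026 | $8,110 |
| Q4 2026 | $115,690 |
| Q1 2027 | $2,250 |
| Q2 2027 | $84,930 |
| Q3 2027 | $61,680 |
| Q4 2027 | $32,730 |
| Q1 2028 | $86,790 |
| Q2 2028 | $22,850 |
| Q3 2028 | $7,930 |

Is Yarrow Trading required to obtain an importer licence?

Q1 2026–Q4 2026: $12,170 + $24,090 + $8,110 + $115,690 = $160,060 (under)
Q2 2026–Q1 2027: $24,090 + $8,110 + $115,690 + $2,250 = $150,140 (under)
Q3 2026–Q2 2027: $8,110 + $115,690 + $2,250 + $84,930 = $210,980 (under)
Q4 2026–Q3 2027: $115,690 + $2,250 + $84,930 + $61,680 = $264,550 (under)
Q1 2027–Q4 2027: $2,250 + $84,930 + $61,680 + $32,730 = $181,590 (under)
Q2 2027–Q1 2028: $84,930 + $61,680 + $32,730 + $86,790 = $266,130 (over)
Q3 2027–Q2 2028: $61,680 + $32,730 + $86,790 + $22,850 = $204,050 (under)
Q4 2027–Q3 2028: $32,730 + $86,790 + $22,850 + $7,930 = $150,300 (under)
At least one window exceeds $265,000.

Yes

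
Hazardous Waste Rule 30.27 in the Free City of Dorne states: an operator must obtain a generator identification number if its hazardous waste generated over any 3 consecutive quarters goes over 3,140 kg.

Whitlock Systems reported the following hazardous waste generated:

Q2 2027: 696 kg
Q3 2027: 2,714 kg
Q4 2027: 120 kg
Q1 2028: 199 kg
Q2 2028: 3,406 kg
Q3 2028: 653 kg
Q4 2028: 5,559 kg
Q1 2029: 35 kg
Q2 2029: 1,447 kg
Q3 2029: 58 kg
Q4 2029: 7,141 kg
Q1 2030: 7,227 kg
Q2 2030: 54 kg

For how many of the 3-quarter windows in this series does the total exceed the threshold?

Q2 2027–Q4 2027: 696 kg + 2,714 kg + 120 kg = 3,530 kg (over)
Q3 2027–Q1 2028: 2,714 kg + 120 kg + 199 kg = 3,033 kg (under)
Q4 2027–Q2 2028: 120 kg + 199 kg + 3,406 kg = 3,725 kg (over)
Q1 2028–Q3 2028: 199 kg + 3,406 kg + 653 kg = 4,258 kg (over)
Q2 2028–Q4 2028: 3,406 kg + 653 kg + 5,559 kg = 9,618 kg (over)
Q3 2028–Q1 2029: 653 kg + 5,559 kg + 35 kg = 6,247 kg (over)
Q4 2028–Q2 2029: 5,559 kg + 35 kg + 1,447 kg = 7,041 kg (over)
Q1 2029–Q3 2029: 35 kg + 1,447 kg + 58 kg = 1,540 kg (under)
Q2 2029–Q4 2029: 1,447 kg + 58 kg + 7,141 kg = 8,646 kg (over)
Q3 2029–Q1 2030: 58 kg + 7,141 kg + 7,227 kg = 14,426 kg (over)
Q4 2029–Q2 2030: 7,141 kg + 7,227 kg + 54 kg = 14,422 kg (over)
9 windows exceed the threshold.

9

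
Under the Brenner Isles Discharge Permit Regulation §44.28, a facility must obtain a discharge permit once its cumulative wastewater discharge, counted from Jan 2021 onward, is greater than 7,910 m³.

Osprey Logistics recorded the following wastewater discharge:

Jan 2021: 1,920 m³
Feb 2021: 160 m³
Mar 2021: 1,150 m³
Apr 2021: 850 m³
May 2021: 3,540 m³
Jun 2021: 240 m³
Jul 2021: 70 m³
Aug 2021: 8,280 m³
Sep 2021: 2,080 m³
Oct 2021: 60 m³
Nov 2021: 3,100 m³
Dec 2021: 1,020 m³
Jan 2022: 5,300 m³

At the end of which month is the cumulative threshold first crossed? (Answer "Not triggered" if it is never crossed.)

Jul 2021

Through Jan 2021: 1,920 m³
Through Feb 2021: 2,080 m³
Through Mar 2021: 3,230 m³
Through Apr 2021: 4,080 m³
Through May 2021: 7,620 m³
Through Jun 2021: 7,860 m³
Through Jul 2021: 7,930 m³ ← exceeds threshold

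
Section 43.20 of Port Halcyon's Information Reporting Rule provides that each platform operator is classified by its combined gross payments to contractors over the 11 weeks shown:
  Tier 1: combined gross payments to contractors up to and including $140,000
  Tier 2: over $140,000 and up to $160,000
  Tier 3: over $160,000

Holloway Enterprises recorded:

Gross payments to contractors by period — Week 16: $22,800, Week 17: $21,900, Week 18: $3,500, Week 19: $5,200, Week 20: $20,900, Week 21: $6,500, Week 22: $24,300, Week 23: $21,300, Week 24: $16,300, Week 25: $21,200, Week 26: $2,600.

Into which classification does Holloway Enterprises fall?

Tier 3

Combined gross payments to contractors: $22,800 + $21,900 + $3,500 + $5,200 + $20,900 + $6,500 + $24,300 + $21,300 + $16,300 + $21,200 + $2,600 = $166,500.
$166,500 > $160,000, so Tier 3 applies.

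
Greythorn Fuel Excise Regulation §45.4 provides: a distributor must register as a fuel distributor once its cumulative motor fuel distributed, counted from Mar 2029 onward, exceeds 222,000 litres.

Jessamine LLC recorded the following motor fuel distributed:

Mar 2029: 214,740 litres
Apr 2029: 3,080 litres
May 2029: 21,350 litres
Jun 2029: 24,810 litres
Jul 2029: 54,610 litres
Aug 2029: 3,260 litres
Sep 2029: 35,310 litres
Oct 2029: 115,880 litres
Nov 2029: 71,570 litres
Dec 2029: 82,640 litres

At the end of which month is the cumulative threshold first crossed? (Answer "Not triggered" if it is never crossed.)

May 2029

Through Mar 2029: 214,740 litres
Through Apr 2029: 217,820 litres
Through May 2029: 239,170 litres ← exceeds threshold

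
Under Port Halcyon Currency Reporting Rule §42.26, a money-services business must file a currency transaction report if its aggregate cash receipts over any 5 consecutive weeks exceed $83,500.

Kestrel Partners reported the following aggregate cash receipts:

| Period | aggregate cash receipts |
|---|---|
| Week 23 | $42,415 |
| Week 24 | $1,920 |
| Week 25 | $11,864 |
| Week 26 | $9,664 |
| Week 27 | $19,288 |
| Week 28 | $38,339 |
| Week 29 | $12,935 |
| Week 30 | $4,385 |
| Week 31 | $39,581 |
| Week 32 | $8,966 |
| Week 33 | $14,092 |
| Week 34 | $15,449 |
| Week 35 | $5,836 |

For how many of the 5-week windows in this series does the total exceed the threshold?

6

Week 23–Week 27: $42,415 + $1,920 + $11,864 + $9,664 + $19,288 = $85,151 (over)
Week 24–Week 28: $1,920 + $11,864 + $9,664 + $19,288 + $38,339 = $81,075 (under)
Week 25–Week 29: $11,864 + $9,664 + $19,288 + $38,339 + $12,935 = $92,090 (over)
Week 26–Week 30: $9,664 + $19,288 + $38,339 + $12,935 + $4,385 = $84,611 (over)
Week 27–Week 31: $19,288 + $38,339 + $12,935 + $4,385 + $39,581 = $114,528 (over)
Week 28–Week 32: $38,339 + $12,935 + $4,385 + $39,581 + $8,966 = $104,206 (over)
Week 29–Week 33: $12,935 + $4,385 + $39,581 + $8,966 + $14,092 = $79,959 (under)
Week 30–Week 34: $4,385 + $39,581 + $8,966 + $14,092 + $15,449 = $82,473 (under)
Week 31–Week 35: $39,581 + $8,966 + $14,092 + $15,449 + $5,836 = $83,924 (over)
6 windows exceed the threshold.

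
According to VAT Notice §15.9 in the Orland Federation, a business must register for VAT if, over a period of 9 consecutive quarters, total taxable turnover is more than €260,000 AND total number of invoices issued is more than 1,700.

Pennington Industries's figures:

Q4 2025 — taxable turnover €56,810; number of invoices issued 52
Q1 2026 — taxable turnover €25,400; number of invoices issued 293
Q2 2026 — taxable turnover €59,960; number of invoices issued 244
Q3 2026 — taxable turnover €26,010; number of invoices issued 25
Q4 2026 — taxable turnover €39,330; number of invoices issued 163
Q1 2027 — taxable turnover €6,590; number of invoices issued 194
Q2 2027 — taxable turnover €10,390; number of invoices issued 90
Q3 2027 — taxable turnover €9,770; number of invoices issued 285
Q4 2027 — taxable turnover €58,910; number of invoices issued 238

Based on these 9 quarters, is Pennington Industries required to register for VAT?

No

Total taxable turnover: €56,810 + €25,400 + €59,960 + €26,010 + €39,330 + €6,590 + €10,390 + €9,770 + €58,910 = €293,170 (> €260,000).
Total number of invoices issued: 52 + 293 + 244 + 25 + 163 + 194 + 90 + 285 + 238 = 1,584 (≤ 1,700).
The test is 'and': the rule requires both, and at least one is not exceeded.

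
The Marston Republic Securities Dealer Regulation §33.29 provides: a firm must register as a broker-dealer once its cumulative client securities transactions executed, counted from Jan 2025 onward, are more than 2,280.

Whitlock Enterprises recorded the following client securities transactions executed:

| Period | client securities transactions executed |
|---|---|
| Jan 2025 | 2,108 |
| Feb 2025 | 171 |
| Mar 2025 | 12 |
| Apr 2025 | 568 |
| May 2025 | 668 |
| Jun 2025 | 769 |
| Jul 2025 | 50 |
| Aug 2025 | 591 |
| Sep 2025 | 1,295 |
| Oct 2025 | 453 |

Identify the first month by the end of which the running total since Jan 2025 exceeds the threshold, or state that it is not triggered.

Through Jan 2025: 2,108
Through Feb 2025: 2,279
Through Mar 2025: 2,291 ← exceeds threshold

Mar 2025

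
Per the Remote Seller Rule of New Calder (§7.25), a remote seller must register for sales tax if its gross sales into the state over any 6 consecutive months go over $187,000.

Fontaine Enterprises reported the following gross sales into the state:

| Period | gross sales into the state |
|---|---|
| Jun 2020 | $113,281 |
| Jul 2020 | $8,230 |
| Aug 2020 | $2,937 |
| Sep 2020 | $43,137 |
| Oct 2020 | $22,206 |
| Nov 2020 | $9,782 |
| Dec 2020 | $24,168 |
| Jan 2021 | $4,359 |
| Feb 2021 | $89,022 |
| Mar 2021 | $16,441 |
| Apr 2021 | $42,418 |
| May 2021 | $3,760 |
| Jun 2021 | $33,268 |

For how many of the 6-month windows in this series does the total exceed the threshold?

Jun 2020–Nov 2020: $113,281 + $8,230 + $2,937 + $43,137 + $22,206 + $9,782 = $199,573 (over)
Jul 2020–Dec 2020: $8,230 + $2,937 + $43,137 + $22,206 + $9,782 + $24,168 = $110,460 (under)
Aug 2020–Jan 2021: $2,937 + $43,137 + $22,206 + $9,782 + $24,168 + $4,359 = $106,589 (under)
Sep 2020–Feb 2021: $43,137 + $22,206 + $9,782 + $24,168 + $4,359 + $89,022 = $192,674 (over)
Oct 2020–Mar 2021: $22,206 + $9,782 + $24,168 + $4,359 + $89,022 + $16,441 = $165,978 (under)
Nov 2020–Apr 2021: $9,782 + $24,168 + $4,359 + $89,022 + $16,441 + $42,418 = $186,190 (under)
Dec 2020–May 2021: $24,168 + $4,359 + $89,022 + $16,441 + $42,418 + $3,760 = $180,168 (under)
Jan 2021–Jun 2021: $4,359 + $89,022 + $16,441 + $42,418 + $3,760 + $33,268 = $189,268 (over)
3 windows exceed the threshold.

3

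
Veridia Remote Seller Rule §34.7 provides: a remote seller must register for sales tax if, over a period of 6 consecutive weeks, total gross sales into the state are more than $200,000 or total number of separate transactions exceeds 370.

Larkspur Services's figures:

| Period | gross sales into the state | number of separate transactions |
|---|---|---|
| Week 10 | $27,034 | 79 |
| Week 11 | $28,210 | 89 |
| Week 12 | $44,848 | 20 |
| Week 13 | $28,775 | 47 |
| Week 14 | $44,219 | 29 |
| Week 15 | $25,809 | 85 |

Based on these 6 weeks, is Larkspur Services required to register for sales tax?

Total gross sales into the state: $27,034 + $28,210 + $44,848 + $28,775 + $44,219 + $25,809 = $198,895 (≤ $200,000).
Total number of separate transactions: 79 + 89 + 20 + 47 + 29 + 85 = 349 (≤ 370).
The test is 'or': neither threshold is exceeded.

No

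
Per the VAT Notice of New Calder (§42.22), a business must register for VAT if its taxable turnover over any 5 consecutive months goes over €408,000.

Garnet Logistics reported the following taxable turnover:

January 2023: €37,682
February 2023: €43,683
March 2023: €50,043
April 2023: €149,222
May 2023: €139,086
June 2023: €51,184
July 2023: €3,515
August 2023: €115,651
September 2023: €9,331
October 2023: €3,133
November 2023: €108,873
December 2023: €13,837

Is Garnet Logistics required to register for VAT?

January 2023–May 2023: €37,682 + €43,683 + €50,043 + €149,222 + €139,086 = €419,716 (over)
February 2023–June 2023: €43,683 + €50,043 + €149,222 + €139,086 + €51,184 = €433,218 (over)
March 2023–July 2023: €50,043 + €149,222 + €139,086 + €51,184 + €3,515 = €393,050 (under)
April 2023–August 2023: €149,222 + €139,086 + €51,184 + €3,515 + €115,651 = €458,658 (over)
May 2023–September 2023: €139,086 + €51,184 + €3,515 + €115,651 + €9,331 = €318,767 (under)
June 2023–October 2023: €51,184 + €3,515 + €115,651 + €9,331 + €3,133 = €182,814 (under)
July 2023–November 2023: €3,515 + €115,651 + €9,331 + €3,133 + €108,873 = €240,503 (under)
August 2023–December 2023: €115,651 + €9,331 + €3,133 + €108,873 + €13,837 = €250,825 (under)
At least one window exceeds €408,000.

Yes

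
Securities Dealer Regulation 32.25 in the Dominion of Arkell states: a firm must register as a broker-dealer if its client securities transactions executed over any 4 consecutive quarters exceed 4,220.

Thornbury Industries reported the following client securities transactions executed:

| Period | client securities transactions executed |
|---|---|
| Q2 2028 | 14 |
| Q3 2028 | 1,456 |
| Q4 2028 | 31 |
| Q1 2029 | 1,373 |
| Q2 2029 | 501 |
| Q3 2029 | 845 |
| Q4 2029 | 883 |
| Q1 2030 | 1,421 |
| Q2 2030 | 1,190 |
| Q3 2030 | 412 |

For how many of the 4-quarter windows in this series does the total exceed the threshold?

1

Q2 2028–Q1 2029: 14 + 1,456 + 31 + 1,373 = 2,874 (under)
Q3 2028–Q2 2029: 1,456 + 31 + 1,373 + 501 = 3,361 (under)
Q4 2028–Q3 2029: 31 + 1,373 + 501 + 845 = 2,750 (under)
Q1 2029–Q4 2029: 1,373 + 501 + 845 + 883 = 3,602 (under)
Q2 2029–Q1 2030: 501 + 845 + 883 + 1,421 = 3,650 (under)
Q3 2029–Q2 2030: 845 + 883 + 1,421 + 1,190 = 4,339 (over)
Q4 2029–Q3 2030: 883 + 1,421 + 1,190 + 412 = 3,906 (under)
1 window exceeds the threshold.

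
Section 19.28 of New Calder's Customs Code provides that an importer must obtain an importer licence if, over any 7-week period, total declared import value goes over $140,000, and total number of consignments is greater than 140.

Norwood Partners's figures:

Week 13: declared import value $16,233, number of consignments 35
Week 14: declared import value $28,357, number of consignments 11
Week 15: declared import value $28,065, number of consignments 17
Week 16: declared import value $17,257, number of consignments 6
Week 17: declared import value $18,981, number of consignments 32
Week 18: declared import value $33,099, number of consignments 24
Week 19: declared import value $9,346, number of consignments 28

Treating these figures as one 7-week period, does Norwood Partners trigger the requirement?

Yes

Total declared import value: $16,233 + $28,357 + $28,065 + $17,257 + $18,981 + $33,099 + $9,346 = $151,338 (> $140,000).
Total number of consignments: 35 + 11 + 17 + 6 + 32 + 24 + 28 = 153 (> 140).
The test is 'and': both thresholds are exceeded.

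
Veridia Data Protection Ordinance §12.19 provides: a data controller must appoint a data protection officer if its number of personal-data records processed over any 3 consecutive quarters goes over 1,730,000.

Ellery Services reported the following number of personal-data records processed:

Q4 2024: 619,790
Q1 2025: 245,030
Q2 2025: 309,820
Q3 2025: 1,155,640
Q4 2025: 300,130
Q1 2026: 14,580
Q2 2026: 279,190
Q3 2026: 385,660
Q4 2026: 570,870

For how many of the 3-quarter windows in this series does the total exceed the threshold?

Q4 2024–Q2 2025: 619,790 + 245,030 + 309,820 = 1,174,640 (under)
Q1 2025–Q3 2025: 245,030 + 309,820 + 1,155,640 = 1,710,490 (under)
Q2 2025–Q4 2025: 309,820 + 1,155,640 + 300,130 = 1,765,590 (over)
Q3 2025–Q1 2026: 1,155,640 + 300,130 + 14,580 = 1,470,350 (under)
Q4 2025–Q2 2026: 300,130 + 14,580 + 279,190 = 593,900 (under)
Q1 2026–Q3 2026: 14,580 + 279,190 + 385,660 = 679,430 (under)
Q2 2026–Q4 2026: 279,190 + 385,660 + 570,870 = 1,235,720 (under)
1 window exceeds the threshold.

1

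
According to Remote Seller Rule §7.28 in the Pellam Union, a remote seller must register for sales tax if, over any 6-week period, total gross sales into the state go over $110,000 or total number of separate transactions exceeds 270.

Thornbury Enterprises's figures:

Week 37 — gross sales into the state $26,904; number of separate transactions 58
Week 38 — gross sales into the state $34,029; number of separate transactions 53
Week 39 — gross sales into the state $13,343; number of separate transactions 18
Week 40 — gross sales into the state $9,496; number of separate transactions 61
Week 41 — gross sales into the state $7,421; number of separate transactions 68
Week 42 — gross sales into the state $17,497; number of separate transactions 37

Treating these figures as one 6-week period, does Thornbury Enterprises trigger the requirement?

Yes

Total gross sales into the state: $26,904 + $34,029 + $13,343 + $9,496 + $7,421 + $17,497 = $108,690 (≤ $110,000).
Total number of separate transactions: 58 + 53 + 18 + 61 + 68 + 37 = 295 (> 270).
The test is 'or': at least one threshold is exceeded.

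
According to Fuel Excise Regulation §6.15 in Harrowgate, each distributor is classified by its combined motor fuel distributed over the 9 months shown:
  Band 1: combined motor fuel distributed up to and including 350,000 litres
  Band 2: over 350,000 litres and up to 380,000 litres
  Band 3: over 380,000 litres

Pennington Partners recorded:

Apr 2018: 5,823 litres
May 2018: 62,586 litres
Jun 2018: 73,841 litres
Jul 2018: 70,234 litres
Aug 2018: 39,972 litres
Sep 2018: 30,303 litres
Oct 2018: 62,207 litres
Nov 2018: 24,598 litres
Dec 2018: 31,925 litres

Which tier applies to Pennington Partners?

Band 3

Combined motor fuel distributed: 5,823 litres + 62,586 litres + 73,841 litres + 70,234 litres + 39,972 litres + 30,303 litres + 62,207 litres + 24,598 litres + 31,925 litres = 401,489 litres.
401,489 litres > 380,000 litres, so Band 3 applies.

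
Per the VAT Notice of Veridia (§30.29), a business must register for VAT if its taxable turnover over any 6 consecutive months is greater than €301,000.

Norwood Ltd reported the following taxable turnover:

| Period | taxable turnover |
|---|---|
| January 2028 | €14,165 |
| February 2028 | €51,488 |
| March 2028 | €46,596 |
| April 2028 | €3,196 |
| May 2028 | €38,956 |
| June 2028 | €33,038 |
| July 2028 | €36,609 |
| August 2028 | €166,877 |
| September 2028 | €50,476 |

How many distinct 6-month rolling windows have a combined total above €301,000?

January 2028–June 2028: €14,165 + €51,488 + €46,596 + €3,196 + €38,956 + €33,038 = €187,439 (under)
February 2028–July 2028: €51,488 + €46,596 + €3,196 + €38,956 + €33,038 + €36,609 = €209,883 (under)
March 2028–August 2028: €46,596 + €3,196 + €38,956 + €33,038 + €36,609 + €166,877 = €325,272 (over)
April 2028–September 2028: €3,196 + €38,956 + €33,038 + €36,609 + €166,877 + €50,476 = €329,152 (over)
2 windows exceed the threshold.

2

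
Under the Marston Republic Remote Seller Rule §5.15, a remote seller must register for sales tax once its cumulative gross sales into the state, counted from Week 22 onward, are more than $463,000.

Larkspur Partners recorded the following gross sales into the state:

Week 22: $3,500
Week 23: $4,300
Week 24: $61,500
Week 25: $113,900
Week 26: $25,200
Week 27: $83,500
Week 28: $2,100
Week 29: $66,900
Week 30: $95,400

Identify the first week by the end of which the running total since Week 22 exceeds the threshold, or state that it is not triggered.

Through Week 22: $3,500
Through Week 23: $7,800
Through Week 24: $69,300
Through Week 25: $183,200
Through Week 26: $208,400
Through Week 27: $291,900
Through Week 28: $294,000
Through Week 29: $360,900
Through Week 30: $456,300
Final cumulative total $456,300 ≤ $463,000; the threshold is never exceeded.

Not triggered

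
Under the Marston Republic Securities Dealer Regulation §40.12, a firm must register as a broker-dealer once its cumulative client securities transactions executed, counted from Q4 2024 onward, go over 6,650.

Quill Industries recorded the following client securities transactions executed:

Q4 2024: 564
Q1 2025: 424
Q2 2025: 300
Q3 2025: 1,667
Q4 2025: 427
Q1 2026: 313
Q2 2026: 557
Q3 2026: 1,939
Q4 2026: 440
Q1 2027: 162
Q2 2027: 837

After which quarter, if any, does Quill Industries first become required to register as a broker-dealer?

Q1 2027

Through Q4 2024: 564
Through Q1 2025: 988
Through Q2 2025: 1,288
Through Q3 2025: 2,955
Through Q4 2025: 3,382
Through Q1 2026: 3,695
Through Q2 2026: 4,252
Through Q3 2026: 6,191
Through Q4 2026: 6,631
Through Q1 2027: 6,793 ← exceeds threshold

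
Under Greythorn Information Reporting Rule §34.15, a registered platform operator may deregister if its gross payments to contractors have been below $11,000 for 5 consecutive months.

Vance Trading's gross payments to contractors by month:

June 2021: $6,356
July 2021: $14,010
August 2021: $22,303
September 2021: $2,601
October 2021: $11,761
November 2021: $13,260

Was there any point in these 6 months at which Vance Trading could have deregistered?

Months below $11,000: June 2021, September 2021.
Longest run of consecutive months below the threshold: 1.
1 < 5, so Vance Trading never became eligible.

No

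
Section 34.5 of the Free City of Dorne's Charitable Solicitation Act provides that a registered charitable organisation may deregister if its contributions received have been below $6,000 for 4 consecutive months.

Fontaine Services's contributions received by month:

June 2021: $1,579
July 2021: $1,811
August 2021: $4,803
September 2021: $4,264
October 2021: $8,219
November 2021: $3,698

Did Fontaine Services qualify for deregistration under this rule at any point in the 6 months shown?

Months below $6,000: June 2021, July 2021, August 2021, September 2021, November 2021.
Longest run of consecutive months below the threshold: 4.
4 ≥ 4, so Fontaine Services became eligible.

Yes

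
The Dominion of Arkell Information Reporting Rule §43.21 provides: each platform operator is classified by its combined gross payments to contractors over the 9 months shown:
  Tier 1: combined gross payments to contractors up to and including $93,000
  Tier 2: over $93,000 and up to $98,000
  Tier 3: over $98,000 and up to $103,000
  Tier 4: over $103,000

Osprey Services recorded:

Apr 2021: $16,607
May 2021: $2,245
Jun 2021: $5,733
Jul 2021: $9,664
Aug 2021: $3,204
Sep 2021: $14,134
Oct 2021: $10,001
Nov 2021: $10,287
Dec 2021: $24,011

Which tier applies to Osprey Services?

Combined gross payments to contractors: $16,607 + $2,245 + $5,733 + $9,664 + $3,204 + $14,134 + $10,001 + $10,287 + $24,011 = $95,886.
$93,000 < $95,886 ≤ $98,000, so Tier 2 applies.

Tier 2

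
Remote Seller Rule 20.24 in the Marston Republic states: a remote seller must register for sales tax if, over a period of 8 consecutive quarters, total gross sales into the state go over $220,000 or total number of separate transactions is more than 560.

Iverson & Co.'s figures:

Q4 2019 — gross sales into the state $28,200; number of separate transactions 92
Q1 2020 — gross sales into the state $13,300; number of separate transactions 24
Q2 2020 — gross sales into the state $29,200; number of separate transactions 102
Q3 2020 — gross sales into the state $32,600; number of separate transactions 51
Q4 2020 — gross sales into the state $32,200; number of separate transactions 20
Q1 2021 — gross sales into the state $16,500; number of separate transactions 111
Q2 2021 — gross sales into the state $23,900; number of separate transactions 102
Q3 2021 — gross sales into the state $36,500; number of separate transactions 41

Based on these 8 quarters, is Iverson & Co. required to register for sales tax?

Total gross sales into the state: $28,200 + $13,300 + $29,200 + $32,600 + $32,200 + $16,500 + $23,900 + $36,500 = $212,400 (≤ $220,000).
Total number of separate transactions: 92 + 24 + 102 + 51 + 20 + 111 + 102 + 41 = 543 (≤ 560).
The test is 'or': neither threshold is exceeded.

No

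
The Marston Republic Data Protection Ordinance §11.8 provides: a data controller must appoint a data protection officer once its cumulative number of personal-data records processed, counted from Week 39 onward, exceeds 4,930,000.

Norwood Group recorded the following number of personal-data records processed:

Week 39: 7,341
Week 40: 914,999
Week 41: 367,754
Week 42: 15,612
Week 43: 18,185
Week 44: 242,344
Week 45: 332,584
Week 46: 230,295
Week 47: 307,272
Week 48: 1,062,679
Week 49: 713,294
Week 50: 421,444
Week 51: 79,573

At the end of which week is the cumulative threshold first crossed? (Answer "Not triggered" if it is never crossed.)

Not triggered

Through Week 39: 7,341
Through Week 40: 922,340
Through Week 41: 1,290,094
Through Week 42: 1,305,706
Through Week 43: 1,323,891
Through Week 44: 1,566,235
Through Week 45: 1,898,819
Through Week 46: 2,129,114
Through Week 47: 2,436,386
Through Week 48: 3,499,065
Through Week 49: 4,212,359
Through Week 50: 4,633,803
Through Week 51: 4,713,376
Final cumulative total 4,713,376 ≤ 4,930,000; the threshold is never exceeded.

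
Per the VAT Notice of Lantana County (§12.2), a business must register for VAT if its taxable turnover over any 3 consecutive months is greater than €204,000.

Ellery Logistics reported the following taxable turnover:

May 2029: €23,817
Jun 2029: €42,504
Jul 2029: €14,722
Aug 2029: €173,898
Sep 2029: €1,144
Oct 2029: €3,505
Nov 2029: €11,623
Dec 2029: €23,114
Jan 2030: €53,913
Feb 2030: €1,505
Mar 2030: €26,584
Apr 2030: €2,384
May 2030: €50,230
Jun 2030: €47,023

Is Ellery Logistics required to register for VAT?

Yes

May 2029–Jul 2029: €23,817 + €42,504 + €14,722 = €81,043 (under)
Jun 2029–Aug 2029: €42,504 + €14,722 + €173,898 = €231,124 (over)
Jul 2029–Sep 2029: €14,722 + €173,898 + €1,144 = €189,764 (under)
Aug 2029–Oct 2029: €173,898 + €1,144 + €3,505 = €178,547 (under)
Sep 2029–Nov 2029: €1,144 + €3,505 + €11,623 = €16,272 (under)
Oct 2029–Dec 2029: €3,505 + €11,623 + €23,114 = €38,242 (under)
Nov 2029–Jan 2030: €11,623 + €23,114 + €53,913 = €88,650 (under)
Dec 2029–Feb 2030: €23,114 + €53,913 + €1,505 = €78,532 (under)
Jan 2030–Mar 2030: €53,913 + €1,505 + €26,584 = €82,002 (under)
Feb 2030–Apr 2030: €1,505 + €26,584 + €2,384 = €30,473 (under)
Mar 2030–May 2030: €26,584 + €2,384 + €50,230 = €79,198 (under)
Apr 2030–Jun 2030: €2,384 + €50,230 + €47,023 = €99,637 (under)
At least one window exceeds €204,000.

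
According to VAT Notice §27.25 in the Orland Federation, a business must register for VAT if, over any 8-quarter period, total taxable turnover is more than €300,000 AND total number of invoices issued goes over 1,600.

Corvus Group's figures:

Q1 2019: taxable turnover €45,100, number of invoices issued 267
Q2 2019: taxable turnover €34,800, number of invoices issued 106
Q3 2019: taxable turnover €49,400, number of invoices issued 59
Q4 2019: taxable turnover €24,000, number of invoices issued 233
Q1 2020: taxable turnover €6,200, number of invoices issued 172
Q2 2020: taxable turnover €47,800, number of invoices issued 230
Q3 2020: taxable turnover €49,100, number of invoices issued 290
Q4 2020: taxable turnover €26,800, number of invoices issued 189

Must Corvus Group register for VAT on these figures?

No

Total taxable turnover: €45,100 + €34,800 + €49,400 + €24,000 + €6,200 + €47,800 + €49,100 + €26,800 = €283,200 (≤ €300,000).
Total number of invoices issued: 267 + 106 + 59 + 233 + 172 + 230 + 290 + 189 = 1,546 (≤ 1,600).
The test is 'and': the rule requires both, and at least one is not exceeded.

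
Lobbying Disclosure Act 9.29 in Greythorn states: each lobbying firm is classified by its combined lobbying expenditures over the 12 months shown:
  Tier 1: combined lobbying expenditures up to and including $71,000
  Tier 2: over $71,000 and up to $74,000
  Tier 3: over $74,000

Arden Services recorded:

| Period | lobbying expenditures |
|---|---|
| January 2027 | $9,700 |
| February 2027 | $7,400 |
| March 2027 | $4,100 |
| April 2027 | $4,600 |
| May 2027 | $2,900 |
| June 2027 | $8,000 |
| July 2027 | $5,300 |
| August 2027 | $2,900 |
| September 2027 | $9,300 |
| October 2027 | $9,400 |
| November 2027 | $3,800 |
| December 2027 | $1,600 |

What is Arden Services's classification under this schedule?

Tier 1

Combined lobbying expenditures: $9,700 + $7,400 + $4,100 + $4,600 + $2,900 + $8,000 + $5,300 + $2,900 + $9,300 + $9,400 + $3,800 + $1,600 = $69,000.
$69,000 ≤ $71,000, so Tier 1 applies.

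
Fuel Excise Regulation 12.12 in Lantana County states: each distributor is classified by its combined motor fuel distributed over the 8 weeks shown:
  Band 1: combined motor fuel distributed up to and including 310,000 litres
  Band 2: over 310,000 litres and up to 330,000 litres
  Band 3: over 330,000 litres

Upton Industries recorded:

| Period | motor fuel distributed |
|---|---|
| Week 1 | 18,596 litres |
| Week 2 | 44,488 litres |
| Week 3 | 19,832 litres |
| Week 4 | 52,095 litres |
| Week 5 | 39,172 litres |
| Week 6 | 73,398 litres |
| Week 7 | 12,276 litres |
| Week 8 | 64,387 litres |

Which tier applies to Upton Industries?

Band 2

Combined motor fuel distributed: 18,596 litres + 44,488 litres + 19,832 litres + 52,095 litres + 39,172 litres + 73,398 litres + 12,276 litres + 64,387 litres = 324,244 litres.
310,000 litres < 324,244 litres ≤ 330,000 litres, so Band 2 applies.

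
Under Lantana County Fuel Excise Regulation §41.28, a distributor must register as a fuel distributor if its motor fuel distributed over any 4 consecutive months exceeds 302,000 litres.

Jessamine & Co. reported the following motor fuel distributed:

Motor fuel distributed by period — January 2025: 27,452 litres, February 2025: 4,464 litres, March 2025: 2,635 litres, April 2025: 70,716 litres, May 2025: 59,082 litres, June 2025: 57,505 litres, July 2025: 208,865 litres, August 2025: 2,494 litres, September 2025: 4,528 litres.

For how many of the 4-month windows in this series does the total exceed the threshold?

2

January 2025–April 2025: 27,452 litres + 4,464 litres + 2,635 litres + 70,716 litres = 105,267 litres (under)
February 2025–May 2025: 4,464 litres + 2,635 litres + 70,716 litres + 59,082 litres = 136,897 litres (under)
March 2025–June 2025: 2,635 litres + 70,716 litres + 59,082 litres + 57,505 litres = 189,938 litres (under)
April 2025–July 2025: 70,716 litres + 59,082 litres + 57,505 litres + 208,865 litres = 396,168 litres (over)
May 2025–August 2025: 59,082 litres + 57,505 litres + 208,865 litres + 2,494 litres = 327,946 litres (over)
June 2025–September 2025: 57,505 litres + 208,865 litres + 2,494 litres + 4,528 litres = 273,392 litres (under)
2 windows exceed the threshold.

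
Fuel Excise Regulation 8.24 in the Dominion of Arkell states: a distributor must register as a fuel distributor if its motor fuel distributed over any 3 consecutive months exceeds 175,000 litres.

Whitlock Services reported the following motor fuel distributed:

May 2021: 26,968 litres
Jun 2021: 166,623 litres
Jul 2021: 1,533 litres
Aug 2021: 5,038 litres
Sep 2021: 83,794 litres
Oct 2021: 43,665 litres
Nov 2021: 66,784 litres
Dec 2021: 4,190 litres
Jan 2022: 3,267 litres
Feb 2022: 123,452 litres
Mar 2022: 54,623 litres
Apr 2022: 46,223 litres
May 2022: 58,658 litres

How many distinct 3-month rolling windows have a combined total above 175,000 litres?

May 2021–Jul 2021: 26,968 litres + 166,623 litres + 1,533 litres = 195,124 litres (over)
Jun 2021–Aug 2021: 166,623 litres + 1,533 litres + 5,038 litres = 173,194 litres (under)
Jul 2021–Sep 2021: 1,533 litres + 5,038 litres + 83,794 litres = 90,365 litres (under)
Aug 2021–Oct 2021: 5,038 litres + 83,794 litres + 43,665 litres = 132,497 litres (under)
Sep 2021–Nov 2021: 83,794 litres + 43,665 litres + 66,784 litres = 194,243 litres (over)
Oct 2021–Dec 2021: 43,665 litres + 66,784 litres + 4,190 litres = 114,639 litres (under)
Nov 2021–Jan 2022: 66,784 litres + 4,190 litres + 3,267 litres = 74,241 litres (under)
Dec 2021–Feb 2022: 4,190 litres + 3,267 litres + 123,452 litres = 130,909 litres (under)
Jan 2022–Mar 2022: 3,267 litres + 123,452 litres + 54,623 litres = 181,342 litres (over)
Feb 2022–Apr 2022: 123,452 litres + 54,623 litres + 46,223 litres = 224,298 litres (over)
Mar 2022–May 2022: 54,623 litres + 46,223 litres + 58,658 litres = 159,504 litres (under)
4 windows exceed the threshold.

4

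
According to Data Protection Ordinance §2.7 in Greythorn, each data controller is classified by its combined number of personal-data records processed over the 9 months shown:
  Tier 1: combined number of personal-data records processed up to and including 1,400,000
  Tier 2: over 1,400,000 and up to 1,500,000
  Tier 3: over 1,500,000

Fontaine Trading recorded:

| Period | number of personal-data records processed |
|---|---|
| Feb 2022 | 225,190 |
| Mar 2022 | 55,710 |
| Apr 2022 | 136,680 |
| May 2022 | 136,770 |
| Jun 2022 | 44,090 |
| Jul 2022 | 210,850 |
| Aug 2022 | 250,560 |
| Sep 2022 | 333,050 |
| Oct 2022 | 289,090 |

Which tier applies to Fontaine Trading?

Tier 3

Combined number of personal-data records processed: 225,190 + 55,710 + 136,680 + 136,770 + 44,090 + 210,850 + 250,560 + 333,050 + 289,090 = 1,681,990.
1,681,990 > 1,500,000, so Tier 3 applies.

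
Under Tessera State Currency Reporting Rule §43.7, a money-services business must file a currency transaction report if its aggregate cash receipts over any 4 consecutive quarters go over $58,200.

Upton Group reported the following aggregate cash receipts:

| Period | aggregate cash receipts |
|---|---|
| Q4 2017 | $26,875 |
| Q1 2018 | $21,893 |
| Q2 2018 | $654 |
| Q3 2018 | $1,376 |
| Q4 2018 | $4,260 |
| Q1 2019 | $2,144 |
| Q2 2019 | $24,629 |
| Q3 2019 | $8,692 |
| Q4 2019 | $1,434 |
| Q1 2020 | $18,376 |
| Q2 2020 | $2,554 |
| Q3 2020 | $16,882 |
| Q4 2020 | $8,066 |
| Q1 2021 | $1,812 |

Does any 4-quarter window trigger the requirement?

Q4 2017–Q3 2018: $26,875 + $21,893 + $654 + $1,376 = $50,798 (under)
Q1 2018–Q4 2018: $21,893 + $654 + $1,376 + $4,260 = $28,183 (under)
Q2 2018–Q1 2019: $654 + $1,376 + $4,260 + $2,144 = $8,434 (under)
Q3 2018–Q2 2019: $1,376 + $4,260 + $2,144 + $24,629 = $32,409 (under)
Q4 2018–Q3 2019: $4,260 + $2,144 + $24,629 + $8,692 = $39,725 (under)
Q1 2019–Q4 2019: $2,144 + $24,629 + $8,692 + $1,434 = $36,899 (under)
Q2 2019–Q1 2020: $24,629 + $8,692 + $1,434 + $18,376 = $53,131 (under)
Q3 2019–Q2 2020: $8,692 + $1,434 + $18,376 + $2,554 = $31,056 (under)
Q4 2019–Q3 2020: $1,434 + $18,376 + $2,554 + $16,882 = $39,246 (under)
Q1 2020–Q4 2020: $18,376 + $2,554 + $16,882 + $8,066 = $45,878 (under)
Q2 2020–Q1 2021: $2,554 + $16,882 + $8,066 + $1,812 = $29,314 (under)
No window exceeds $58,200.

No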